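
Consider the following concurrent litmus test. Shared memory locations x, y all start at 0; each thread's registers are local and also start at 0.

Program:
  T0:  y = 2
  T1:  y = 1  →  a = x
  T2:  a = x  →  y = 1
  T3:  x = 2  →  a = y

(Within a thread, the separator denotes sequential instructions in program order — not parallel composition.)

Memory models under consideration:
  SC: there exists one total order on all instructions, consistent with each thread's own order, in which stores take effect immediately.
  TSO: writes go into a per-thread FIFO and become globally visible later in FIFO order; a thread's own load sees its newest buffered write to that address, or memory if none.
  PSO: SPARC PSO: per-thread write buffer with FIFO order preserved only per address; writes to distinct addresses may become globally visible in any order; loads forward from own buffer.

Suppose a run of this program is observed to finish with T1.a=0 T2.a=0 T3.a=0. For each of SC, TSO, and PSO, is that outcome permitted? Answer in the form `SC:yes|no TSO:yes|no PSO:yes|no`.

outcome vector order: (T1.a,T2.a,T3.a)
[SC] allowed = {(0,0,1); (0,0,2); (0,2,1); (0,2,2); (2,0,0); (2,0,1); (2,0,2); (2,2,0); (2,2,1); (2,2,2)}
[TSO] allowed = {(0,0,0); (0,0,1); (0,0,2); (0,2,0); (0,2,1); (0,2,2); (2,0,0); (2,0,1); (2,0,2); (2,2,0); (2,2,1); (2,2,2)}
[PSO] allowed = {(0,0,0); (0,0,1); (0,0,2); (0,2,0); (0,2,1); (0,2,2); (2,0,0); (2,0,1); (2,0,2); (2,2,0); (2,2,1); (2,2,2)}
target (0,0,0) ∈ {TSO,PSO}

SC:no TSO:yes PSO:yes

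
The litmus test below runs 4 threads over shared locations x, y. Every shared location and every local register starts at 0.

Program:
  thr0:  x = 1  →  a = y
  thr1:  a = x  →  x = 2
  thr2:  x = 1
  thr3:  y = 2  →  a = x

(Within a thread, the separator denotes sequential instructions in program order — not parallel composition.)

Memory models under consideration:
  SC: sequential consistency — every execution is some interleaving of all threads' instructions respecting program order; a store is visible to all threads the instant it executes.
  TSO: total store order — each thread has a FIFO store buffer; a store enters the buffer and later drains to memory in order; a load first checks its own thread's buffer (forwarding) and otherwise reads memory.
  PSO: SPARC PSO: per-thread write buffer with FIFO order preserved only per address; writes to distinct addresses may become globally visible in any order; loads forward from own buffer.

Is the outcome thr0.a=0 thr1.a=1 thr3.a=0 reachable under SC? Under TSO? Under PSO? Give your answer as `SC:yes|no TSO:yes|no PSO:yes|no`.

outcome vector order: (thr0.a,thr1.a,thr3.a)
SC (10): 0/0/1 0/0/2 0/1/1 0/1/2 2/0/0 2/0/1 2/0/2 2/1/0 2/1/1 2/1/2
TSO (12): 0/0/0 0/0/1 0/0/2 0/1/0 0/1/1 0/1/2 2/0/0 2/0/1 2/0/2 2/1/0 2/1/1 2/1/2
PSO (12): 0/0/0 0/0/1 0/0/2 0/1/0 0/1/1 0/1/2 2/0/0 2/0/1 2/0/2 2/1/0 2/1/1 2/1/2
target 0/1/0 ∈ {TSO,PSO}

SC:no TSO:yes PSO:yes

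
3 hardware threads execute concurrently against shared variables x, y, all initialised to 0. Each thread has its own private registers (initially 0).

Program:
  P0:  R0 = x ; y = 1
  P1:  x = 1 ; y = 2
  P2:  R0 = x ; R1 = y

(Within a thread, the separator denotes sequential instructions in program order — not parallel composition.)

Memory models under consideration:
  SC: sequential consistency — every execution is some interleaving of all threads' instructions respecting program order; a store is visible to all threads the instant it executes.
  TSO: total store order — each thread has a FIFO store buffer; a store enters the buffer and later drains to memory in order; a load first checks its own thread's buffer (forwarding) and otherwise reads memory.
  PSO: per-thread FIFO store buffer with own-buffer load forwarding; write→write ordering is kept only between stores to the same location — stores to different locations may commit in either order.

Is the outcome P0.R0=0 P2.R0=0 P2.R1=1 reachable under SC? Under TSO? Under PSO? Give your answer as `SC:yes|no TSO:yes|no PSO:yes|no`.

SC:yes TSO:yes PSO:yes

outcome vector order: (P0.R0,P2.R0,P2.R1)
SC: 12 outcomes — {(0,0,0); (0,0,1); (0,0,2); (0,1,0); (0,1,1); (0,1,2); (1,0,0); (1,0,1); (1,0,2); (1,1,0); (1,1,1); (1,1,2)}
TSO: 12 outcomes — {(0,0,0); (0,0,1); (0,0,2); (0,1,0); (0,1,1); (0,1,2); (1,0,0); (1,0,1); (1,0,2); (1,1,0); (1,1,1); (1,1,2)}
PSO: 12 outcomes — {(0,0,0); (0,0,1); (0,0,2); (0,1,0); (0,1,1); (0,1,2); (1,0,0); (1,0,1); (1,0,2); (1,1,0); (1,1,1); (1,1,2)}
target (0,0,1) ∈ {SC,TSO,PSO}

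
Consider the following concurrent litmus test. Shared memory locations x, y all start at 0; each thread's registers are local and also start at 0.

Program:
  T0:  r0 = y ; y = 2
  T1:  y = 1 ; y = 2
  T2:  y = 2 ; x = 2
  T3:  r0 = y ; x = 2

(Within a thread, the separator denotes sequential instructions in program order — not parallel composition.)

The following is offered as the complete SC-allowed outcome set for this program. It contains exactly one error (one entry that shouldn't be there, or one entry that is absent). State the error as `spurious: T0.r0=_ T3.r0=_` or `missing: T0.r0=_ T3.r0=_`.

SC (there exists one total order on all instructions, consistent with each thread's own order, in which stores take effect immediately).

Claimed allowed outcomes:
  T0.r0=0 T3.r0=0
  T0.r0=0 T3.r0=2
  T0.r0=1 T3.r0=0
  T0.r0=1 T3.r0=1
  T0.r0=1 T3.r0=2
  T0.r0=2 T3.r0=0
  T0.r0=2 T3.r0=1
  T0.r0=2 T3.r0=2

missing: T0.r0=0 T3.r0=1

outcome vector order: (T0.r0,T3.r0)
SC: 9 outcomes — {0/0; 0/1; 0/2; 1/0; 1/1; 1/2; 2/0; 2/1; 2/2}
SC∖claimed = {0/1}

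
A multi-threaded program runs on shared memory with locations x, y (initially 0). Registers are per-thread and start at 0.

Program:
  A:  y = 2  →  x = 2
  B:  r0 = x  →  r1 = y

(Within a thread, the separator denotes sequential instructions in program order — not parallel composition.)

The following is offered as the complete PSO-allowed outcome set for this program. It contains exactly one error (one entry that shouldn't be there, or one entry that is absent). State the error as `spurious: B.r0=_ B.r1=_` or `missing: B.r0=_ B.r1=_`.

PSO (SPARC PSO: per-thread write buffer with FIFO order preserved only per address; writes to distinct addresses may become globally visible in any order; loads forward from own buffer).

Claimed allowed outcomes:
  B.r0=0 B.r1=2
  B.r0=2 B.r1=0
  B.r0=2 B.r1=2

missing: B.r0=0 B.r1=0

outcome vector order: (B.r0,B.r1)
under PSO → 00, 02, 20, 22
PSO∖claimed = {00}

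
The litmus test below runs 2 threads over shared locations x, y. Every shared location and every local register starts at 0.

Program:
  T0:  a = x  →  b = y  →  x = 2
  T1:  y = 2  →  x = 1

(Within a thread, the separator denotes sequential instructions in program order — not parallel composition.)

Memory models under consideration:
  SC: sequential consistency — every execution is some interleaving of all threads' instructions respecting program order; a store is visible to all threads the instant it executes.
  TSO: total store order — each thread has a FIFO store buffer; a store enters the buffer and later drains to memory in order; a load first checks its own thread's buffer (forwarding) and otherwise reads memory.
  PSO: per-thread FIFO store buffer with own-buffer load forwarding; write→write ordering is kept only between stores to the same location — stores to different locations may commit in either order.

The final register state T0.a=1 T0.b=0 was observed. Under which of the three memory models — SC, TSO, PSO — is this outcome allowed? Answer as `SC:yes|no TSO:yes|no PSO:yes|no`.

outcome vector order: (T0.a,T0.b)
under SC → 0/0, 0/2, 1/2
under TSO → 0/0, 0/2, 1/2
under PSO → 0/0, 0/2, 1/0, 1/2
target 1/0 ∈ {PSO}

SC:no TSO:no PSO:yes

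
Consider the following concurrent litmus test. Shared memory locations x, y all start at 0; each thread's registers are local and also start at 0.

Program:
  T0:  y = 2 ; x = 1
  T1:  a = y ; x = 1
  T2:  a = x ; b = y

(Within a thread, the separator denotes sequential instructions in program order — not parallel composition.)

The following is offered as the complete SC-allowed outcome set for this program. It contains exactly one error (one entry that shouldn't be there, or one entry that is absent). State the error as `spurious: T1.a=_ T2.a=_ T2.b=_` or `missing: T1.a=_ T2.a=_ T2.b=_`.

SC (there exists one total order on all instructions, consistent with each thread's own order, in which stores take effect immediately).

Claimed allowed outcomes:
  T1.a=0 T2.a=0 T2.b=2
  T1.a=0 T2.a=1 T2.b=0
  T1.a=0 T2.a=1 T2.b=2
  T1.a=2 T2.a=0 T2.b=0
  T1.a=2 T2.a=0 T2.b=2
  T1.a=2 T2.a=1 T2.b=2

missing: T1.a=0 T2.a=0 T2.b=0

outcome vector order: (T1.a,T2.a,T2.b)
under SC → <0 0 0> <0 0 2> <0 1 0> <0 1 2> <2 0 0> <2 0 2> <2 1 2>
SC∖claimed = {<0 0 0>}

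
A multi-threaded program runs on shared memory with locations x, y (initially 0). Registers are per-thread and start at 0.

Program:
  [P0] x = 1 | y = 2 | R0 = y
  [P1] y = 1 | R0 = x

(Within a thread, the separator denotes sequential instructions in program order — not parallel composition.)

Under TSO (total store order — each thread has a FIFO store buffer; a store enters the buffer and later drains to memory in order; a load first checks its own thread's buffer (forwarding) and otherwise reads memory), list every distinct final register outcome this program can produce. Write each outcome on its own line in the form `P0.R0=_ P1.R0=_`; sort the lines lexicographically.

outcome vector order: (P0.R0,P1.R0)
|TSO outcomes| = 4

P0.R0=1 P1.R0=0
P0.R0=1 P1.R0=1
P0.R0=2 P1.R0=0
P0.R0=2 P1.R0=1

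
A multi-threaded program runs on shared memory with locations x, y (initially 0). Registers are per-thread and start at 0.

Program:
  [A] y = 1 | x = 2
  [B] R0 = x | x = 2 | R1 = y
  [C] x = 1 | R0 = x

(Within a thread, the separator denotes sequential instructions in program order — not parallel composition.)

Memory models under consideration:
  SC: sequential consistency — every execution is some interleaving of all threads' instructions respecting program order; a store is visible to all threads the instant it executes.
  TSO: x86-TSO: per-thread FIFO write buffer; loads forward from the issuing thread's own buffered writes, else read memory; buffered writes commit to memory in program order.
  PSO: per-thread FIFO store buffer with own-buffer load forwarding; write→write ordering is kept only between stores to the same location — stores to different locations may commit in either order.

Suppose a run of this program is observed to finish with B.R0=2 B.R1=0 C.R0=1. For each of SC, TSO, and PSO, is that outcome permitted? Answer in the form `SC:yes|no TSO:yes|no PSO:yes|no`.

SC:no TSO:no PSO:yes

outcome vector order: (B.R0,B.R1,C.R0)
under SC → <0 0 1> <0 0 2> <0 1 1> <0 1 2> <1 0 1> <1 0 2> <1 1 1> <1 1 2> <2 1 1> <2 1 2>
under TSO → <0 0 1> <0 0 2> <0 1 1> <0 1 2> <1 0 1> <1 0 2> <1 1 1> <1 1 2> <2 1 1> <2 1 2>
under PSO → <0 0 1> <0 0 2> <0 1 1> <0 1 2> <1 0 1> <1 0 2> <1 1 1> <1 1 2> <2 0 1> <2 0 2> <2 1 1> <2 1 2>
target <2 0 1> ∈ {PSO}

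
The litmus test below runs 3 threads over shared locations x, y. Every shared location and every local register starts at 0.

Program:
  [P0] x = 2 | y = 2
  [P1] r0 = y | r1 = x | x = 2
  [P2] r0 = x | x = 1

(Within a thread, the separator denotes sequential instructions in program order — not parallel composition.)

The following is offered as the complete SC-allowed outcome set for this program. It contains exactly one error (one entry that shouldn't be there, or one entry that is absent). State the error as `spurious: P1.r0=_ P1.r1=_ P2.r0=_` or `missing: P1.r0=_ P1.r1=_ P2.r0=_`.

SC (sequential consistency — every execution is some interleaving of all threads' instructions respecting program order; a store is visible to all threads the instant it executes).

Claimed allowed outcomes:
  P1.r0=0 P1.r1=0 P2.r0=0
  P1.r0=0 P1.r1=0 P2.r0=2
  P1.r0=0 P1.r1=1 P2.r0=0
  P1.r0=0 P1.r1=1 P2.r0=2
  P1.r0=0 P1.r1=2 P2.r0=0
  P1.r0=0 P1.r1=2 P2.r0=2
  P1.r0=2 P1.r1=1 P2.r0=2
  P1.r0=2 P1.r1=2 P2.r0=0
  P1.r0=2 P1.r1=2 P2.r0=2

outcome vector order: (P1.r0,P1.r1,P2.r0)
SC: 10 outcomes — {(0,0,0) (0,0,2) (0,1,0) (0,1,2) (0,2,0) (0,2,2) (2,1,0) (2,1,2) (2,2,0) (2,2,2)}
SC∖claimed = {(2,1,0)}

missing: P1.r0=2 P1.r1=1 P2.r0=0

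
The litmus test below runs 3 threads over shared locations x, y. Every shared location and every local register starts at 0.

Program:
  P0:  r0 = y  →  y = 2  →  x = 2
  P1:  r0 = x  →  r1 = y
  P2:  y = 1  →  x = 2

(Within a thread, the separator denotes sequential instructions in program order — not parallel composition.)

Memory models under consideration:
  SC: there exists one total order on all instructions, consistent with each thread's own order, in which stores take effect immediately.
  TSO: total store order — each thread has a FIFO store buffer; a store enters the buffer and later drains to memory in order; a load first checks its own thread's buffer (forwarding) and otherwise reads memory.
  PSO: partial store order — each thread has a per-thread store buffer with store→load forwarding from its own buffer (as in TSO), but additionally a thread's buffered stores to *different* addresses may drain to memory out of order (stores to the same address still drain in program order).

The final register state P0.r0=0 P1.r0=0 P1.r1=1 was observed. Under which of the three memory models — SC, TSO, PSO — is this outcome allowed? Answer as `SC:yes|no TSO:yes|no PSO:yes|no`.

SC:yes TSO:yes PSO:yes

outcome vector order: (P0.r0,P1.r0,P1.r1)
[SC] allowed = {<0 0 0>; <0 0 1>; <0 0 2>; <0 2 1>; <0 2 2>; <1 0 0>; <1 0 1>; <1 0 2>; <1 2 1>; <1 2 2>}
[TSO] allowed = {<0 0 0>; <0 0 1>; <0 0 2>; <0 2 1>; <0 2 2>; <1 0 0>; <1 0 1>; <1 0 2>; <1 2 1>; <1 2 2>}
[PSO] allowed = {<0 0 0>; <0 0 1>; <0 0 2>; <0 2 0>; <0 2 1>; <0 2 2>; <1 0 0>; <1 0 1>; <1 0 2>; <1 2 0>; <1 2 1>; <1 2 2>}
target <0 0 1> ∈ {SC,TSO,PSO}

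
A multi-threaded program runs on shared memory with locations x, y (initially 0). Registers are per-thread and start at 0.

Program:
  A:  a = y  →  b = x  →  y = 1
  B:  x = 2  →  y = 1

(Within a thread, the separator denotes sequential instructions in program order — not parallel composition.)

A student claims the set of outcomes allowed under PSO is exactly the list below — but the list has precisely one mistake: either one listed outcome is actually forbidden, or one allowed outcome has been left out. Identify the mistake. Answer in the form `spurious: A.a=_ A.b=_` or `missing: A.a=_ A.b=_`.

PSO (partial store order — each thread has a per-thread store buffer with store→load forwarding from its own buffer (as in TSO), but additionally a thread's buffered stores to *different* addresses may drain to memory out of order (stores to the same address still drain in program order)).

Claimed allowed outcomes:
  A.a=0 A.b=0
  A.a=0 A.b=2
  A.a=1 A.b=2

outcome vector order: (A.a,A.b)
PSO: 4 outcomes — {(0,0), (0,2), (1,0), (1,2)}
PSO∖claimed = {(1,0)}

missing: A.a=1 A.b=0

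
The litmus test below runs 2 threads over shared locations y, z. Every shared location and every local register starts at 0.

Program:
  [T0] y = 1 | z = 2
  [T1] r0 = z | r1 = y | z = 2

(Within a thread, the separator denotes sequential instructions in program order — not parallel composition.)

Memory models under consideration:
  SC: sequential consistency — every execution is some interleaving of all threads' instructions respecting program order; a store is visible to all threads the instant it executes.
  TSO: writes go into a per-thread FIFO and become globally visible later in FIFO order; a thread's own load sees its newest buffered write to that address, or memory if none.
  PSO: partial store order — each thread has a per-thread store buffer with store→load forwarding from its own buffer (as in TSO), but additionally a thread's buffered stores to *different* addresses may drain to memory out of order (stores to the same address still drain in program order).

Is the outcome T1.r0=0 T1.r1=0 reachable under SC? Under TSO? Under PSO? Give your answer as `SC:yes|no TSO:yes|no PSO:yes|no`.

SC:yes TSO:yes PSO:yes

outcome vector order: (T1.r0,T1.r1)
[SC] allowed = {(0,0); (0,1); (2,1)}
[TSO] allowed = {(0,0); (0,1); (2,1)}
[PSO] allowed = {(0,0); (0,1); (2,0); (2,1)}
target (0,0) ∈ {SC,TSO,PSO}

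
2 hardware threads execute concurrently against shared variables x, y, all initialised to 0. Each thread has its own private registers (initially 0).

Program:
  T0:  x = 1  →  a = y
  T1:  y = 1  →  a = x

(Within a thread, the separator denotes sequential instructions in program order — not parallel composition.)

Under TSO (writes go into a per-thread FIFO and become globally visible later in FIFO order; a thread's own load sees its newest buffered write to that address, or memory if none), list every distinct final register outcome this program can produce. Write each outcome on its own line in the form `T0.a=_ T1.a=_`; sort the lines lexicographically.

T0.a=0 T1.a=0
T0.a=0 T1.a=1
T0.a=1 T1.a=0
T0.a=1 T1.a=1

outcome vector order: (T0.a,T1.a)
|TSO outcomes| = 4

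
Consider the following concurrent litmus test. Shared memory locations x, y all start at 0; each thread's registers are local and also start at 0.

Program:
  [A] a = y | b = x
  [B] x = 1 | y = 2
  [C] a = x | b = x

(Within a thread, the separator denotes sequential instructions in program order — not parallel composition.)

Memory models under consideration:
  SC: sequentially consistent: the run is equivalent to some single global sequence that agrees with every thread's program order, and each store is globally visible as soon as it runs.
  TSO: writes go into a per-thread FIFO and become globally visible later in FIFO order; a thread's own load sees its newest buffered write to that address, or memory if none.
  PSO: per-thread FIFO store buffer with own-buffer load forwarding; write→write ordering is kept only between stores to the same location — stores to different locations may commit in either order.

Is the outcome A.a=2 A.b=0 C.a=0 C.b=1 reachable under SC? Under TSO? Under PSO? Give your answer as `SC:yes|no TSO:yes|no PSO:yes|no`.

SC:no TSO:no PSO:yes

outcome vector order: (A.a,A.b,C.a,C.b)
[SC] allowed = {0000; 0001; 0011; 0100; 0101; 0111; 2100; 2101; 2111}
[TSO] allowed = {0000; 0001; 0011; 0100; 0101; 0111; 2100; 2101; 2111}
[PSO] allowed = {0000; 0001; 0011; 0100; 0101; 0111; 2000; 2001; 2011; 2100; 2101; 2111}
target 2001 ∈ {PSO}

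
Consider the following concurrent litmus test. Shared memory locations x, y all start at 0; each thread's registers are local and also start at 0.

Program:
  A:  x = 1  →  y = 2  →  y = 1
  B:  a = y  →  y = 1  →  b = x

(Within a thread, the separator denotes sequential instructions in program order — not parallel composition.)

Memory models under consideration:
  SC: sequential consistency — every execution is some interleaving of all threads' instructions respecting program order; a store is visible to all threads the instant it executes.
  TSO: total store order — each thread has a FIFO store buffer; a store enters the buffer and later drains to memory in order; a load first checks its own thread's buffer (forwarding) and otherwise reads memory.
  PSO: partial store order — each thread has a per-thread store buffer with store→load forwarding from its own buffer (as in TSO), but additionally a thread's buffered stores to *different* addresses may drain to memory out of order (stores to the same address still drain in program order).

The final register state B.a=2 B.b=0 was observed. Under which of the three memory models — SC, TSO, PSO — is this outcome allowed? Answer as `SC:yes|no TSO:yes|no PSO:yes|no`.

outcome vector order: (B.a,B.b)
SC: 4 outcomes — {0/0, 0/1, 1/1, 2/1}
TSO: 4 outcomes — {0/0, 0/1, 1/1, 2/1}
PSO: 6 outcomes — {0/0, 0/1, 1/0, 1/1, 2/0, 2/1}
target 2/0 ∈ {PSO}

SC:no TSO:no PSO:yes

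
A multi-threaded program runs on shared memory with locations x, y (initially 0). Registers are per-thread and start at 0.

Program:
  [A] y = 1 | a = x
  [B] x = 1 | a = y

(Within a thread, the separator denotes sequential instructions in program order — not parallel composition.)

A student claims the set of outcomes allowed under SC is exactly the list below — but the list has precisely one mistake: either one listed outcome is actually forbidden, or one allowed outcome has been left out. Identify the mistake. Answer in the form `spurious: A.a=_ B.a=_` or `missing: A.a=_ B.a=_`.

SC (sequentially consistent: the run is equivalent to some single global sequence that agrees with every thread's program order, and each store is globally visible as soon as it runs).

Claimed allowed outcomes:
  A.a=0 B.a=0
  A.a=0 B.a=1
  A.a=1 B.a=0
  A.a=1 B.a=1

spurious: A.a=0 B.a=0

outcome vector order: (A.a,B.a)
SC: 3 outcomes — {(0,1), (1,0), (1,1)}
claimed∖SC = {(0,0)}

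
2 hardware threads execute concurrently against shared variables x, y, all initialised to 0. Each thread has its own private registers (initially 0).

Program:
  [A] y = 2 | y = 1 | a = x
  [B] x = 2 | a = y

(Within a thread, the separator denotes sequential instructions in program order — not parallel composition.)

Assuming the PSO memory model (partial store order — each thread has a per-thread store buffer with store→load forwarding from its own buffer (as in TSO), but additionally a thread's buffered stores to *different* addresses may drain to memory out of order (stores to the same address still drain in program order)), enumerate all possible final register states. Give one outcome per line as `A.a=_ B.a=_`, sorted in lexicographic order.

A.a=0 B.a=0
A.a=0 B.a=1
A.a=0 B.a=2
A.a=2 B.a=0
A.a=2 B.a=1
A.a=2 B.a=2

outcome vector order: (A.a,B.a)
|PSO outcomes| = 6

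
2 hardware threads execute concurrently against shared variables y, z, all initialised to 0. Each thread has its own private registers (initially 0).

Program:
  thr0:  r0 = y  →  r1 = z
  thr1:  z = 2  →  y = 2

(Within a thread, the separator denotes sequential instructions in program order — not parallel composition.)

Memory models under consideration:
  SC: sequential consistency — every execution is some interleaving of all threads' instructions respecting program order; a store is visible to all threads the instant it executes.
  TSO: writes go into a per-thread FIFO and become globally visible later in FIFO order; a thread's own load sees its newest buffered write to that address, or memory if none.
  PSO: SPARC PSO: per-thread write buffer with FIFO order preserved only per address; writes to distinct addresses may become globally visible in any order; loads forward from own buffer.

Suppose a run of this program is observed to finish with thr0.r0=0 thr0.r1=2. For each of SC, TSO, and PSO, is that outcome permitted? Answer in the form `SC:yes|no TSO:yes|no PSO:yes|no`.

outcome vector order: (thr0.r0,thr0.r1)
[SC] allowed = {0/0; 0/2; 2/2}
[TSO] allowed = {0/0; 0/2; 2/2}
[PSO] allowed = {0/0; 0/2; 2/0; 2/2}
target 0/2 ∈ {SC,TSO,PSO}

SC:yes TSO:yes PSO:yes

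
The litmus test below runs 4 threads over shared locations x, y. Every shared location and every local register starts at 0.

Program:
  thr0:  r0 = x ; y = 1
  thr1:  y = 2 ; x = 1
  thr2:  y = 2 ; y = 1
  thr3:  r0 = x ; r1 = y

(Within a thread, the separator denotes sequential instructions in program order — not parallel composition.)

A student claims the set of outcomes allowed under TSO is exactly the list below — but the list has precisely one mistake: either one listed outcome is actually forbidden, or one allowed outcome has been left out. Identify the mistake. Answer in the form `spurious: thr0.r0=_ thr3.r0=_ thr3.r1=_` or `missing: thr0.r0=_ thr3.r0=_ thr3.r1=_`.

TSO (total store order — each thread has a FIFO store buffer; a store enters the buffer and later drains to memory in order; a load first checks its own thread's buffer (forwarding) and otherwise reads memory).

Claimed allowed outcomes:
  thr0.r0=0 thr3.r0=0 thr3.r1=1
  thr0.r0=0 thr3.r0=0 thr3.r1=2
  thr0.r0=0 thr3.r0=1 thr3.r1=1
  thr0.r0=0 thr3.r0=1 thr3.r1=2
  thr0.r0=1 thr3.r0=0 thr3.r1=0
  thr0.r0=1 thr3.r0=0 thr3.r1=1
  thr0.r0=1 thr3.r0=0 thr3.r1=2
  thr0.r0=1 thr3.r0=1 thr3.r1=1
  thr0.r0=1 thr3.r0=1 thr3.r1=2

missing: thr0.r0=0 thr3.r0=0 thr3.r1=0

outcome vector order: (thr0.r0,thr3.r0,thr3.r1)
TSO (10): 0/0/0 0/0/1 0/0/2 0/1/1 0/1/2 1/0/0 1/0/1 1/0/2 1/1/1 1/1/2
TSO∖claimed = {0/0/0}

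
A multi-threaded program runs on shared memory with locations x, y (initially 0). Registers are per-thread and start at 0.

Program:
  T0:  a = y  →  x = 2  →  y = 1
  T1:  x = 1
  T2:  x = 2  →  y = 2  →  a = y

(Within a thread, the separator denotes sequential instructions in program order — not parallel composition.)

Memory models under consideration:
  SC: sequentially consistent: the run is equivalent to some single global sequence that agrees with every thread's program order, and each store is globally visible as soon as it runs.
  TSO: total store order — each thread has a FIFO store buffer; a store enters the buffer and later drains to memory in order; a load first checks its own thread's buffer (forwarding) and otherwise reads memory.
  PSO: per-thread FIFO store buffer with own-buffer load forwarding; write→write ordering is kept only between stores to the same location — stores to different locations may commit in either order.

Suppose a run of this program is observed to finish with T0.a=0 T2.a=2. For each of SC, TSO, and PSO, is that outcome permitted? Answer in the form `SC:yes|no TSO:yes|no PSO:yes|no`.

SC:yes TSO:yes PSO:yes

outcome vector order: (T0.a,T2.a)
[SC] allowed = {<0 1> <0 2> <2 1> <2 2>}
[TSO] allowed = {<0 1> <0 2> <2 1> <2 2>}
[PSO] allowed = {<0 1> <0 2> <2 1> <2 2>}
target <0 2> ∈ {SC,TSO,PSO}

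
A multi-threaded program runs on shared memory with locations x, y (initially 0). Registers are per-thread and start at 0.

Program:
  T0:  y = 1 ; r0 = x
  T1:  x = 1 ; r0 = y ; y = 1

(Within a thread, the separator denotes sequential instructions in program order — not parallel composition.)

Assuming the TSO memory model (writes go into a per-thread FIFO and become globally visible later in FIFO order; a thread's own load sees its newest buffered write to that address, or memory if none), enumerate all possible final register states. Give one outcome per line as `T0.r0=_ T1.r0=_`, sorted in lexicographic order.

outcome vector order: (T0.r0,T1.r0)
|TSO outcomes| = 4

T0.r0=0 T1.r0=0
T0.r0=0 T1.r0=1
T0.r0=1 T1.r0=0
T0.r0=1 T1.r0=1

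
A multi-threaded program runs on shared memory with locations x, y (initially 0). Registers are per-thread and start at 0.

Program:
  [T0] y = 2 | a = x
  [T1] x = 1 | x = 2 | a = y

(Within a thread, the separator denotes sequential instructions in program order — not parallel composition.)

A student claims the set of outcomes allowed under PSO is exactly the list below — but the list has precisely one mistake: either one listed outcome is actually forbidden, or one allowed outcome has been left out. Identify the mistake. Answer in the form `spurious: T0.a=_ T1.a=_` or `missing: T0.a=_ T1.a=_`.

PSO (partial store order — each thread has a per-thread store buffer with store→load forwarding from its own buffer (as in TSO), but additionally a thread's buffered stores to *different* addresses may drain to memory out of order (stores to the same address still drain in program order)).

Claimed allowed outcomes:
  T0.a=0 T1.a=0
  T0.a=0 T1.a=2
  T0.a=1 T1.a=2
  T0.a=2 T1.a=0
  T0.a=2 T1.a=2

missing: T0.a=1 T1.a=0

outcome vector order: (T0.a,T1.a)
PSO: 6 outcomes — {<0 0>; <0 2>; <1 0>; <1 2>; <2 0>; <2 2>}
PSO∖claimed = {<1 0>}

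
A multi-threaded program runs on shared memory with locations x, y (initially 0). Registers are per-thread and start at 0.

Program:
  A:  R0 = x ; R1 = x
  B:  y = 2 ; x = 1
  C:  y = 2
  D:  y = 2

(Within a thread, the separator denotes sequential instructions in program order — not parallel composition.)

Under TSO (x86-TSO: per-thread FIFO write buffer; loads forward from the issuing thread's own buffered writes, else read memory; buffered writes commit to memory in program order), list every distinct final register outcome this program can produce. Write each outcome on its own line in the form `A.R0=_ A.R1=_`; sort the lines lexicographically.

outcome vector order: (A.R0,A.R1)
|TSO outcomes| = 3

A.R0=0 A.R1=0
A.R0=0 A.R1=1
A.R0=1 A.R1=1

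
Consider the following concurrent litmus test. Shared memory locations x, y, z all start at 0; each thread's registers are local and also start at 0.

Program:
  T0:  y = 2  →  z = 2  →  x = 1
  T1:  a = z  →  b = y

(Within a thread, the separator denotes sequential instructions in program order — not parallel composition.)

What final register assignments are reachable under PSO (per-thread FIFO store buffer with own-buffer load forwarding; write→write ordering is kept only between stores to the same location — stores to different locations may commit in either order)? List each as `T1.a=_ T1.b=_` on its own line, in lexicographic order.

outcome vector order: (T1.a,T1.b)
|PSO outcomes| = 4

T1.a=0 T1.b=0
T1.a=0 T1.b=2
T1.a=2 T1.b=0
T1.a=2 T1.b=2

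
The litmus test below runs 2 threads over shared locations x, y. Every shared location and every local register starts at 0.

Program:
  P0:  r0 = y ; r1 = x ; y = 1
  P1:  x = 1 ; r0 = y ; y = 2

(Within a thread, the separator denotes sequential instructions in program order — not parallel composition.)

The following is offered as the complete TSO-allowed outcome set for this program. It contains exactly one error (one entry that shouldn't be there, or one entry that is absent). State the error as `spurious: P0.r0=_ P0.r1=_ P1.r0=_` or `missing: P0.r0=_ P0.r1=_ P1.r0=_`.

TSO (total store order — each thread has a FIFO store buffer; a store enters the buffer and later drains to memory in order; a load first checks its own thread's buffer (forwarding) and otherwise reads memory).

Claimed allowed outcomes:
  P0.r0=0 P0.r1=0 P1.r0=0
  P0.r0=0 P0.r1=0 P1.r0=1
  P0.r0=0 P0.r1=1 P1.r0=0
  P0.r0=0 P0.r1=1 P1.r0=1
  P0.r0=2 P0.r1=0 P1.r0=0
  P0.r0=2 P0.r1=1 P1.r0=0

outcome vector order: (P0.r0,P0.r1,P1.r0)
[TSO] allowed = {0/0/0; 0/0/1; 0/1/0; 0/1/1; 2/1/0}
claimed∖TSO = {2/0/0}

spurious: P0.r0=2 P0.r1=0 P1.r0=0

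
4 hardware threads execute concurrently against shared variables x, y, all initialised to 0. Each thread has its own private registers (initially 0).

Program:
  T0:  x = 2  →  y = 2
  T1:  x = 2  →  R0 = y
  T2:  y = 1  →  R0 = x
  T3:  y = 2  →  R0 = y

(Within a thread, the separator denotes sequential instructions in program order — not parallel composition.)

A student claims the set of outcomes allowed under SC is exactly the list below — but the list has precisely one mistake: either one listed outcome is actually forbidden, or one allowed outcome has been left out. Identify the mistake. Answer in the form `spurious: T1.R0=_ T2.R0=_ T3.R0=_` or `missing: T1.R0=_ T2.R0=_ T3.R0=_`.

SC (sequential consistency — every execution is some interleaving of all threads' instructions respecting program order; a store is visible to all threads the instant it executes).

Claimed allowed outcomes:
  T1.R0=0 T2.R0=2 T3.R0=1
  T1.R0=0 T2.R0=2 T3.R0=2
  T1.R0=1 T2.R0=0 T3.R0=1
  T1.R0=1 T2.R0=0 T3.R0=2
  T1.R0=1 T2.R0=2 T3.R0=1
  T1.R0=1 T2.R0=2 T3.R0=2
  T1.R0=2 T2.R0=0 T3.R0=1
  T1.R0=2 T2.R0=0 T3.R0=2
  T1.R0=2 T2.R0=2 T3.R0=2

outcome vector order: (T1.R0,T2.R0,T3.R0)
SC (10): (0,2,1); (0,2,2); (1,0,1); (1,0,2); (1,2,1); (1,2,2); (2,0,1); (2,0,2); (2,2,1); (2,2,2)
SC∖claimed = {(2,2,1)}

missing: T1.R0=2 T2.R0=2 T3.R0=1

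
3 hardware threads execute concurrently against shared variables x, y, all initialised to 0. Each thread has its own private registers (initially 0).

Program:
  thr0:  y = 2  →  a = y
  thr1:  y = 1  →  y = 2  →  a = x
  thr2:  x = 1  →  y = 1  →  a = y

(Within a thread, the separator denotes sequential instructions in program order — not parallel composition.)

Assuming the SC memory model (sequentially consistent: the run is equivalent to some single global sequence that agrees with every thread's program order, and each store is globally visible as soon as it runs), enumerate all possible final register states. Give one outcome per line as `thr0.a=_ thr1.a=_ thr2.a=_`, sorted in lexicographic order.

thr0.a=1 thr1.a=0 thr2.a=1
thr0.a=1 thr1.a=1 thr2.a=1
thr0.a=1 thr1.a=1 thr2.a=2
thr0.a=2 thr1.a=0 thr2.a=1
thr0.a=2 thr1.a=0 thr2.a=2
thr0.a=2 thr1.a=1 thr2.a=1
thr0.a=2 thr1.a=1 thr2.a=2

outcome vector order: (thr0.a,thr1.a,thr2.a)
|SC outcomes| = 7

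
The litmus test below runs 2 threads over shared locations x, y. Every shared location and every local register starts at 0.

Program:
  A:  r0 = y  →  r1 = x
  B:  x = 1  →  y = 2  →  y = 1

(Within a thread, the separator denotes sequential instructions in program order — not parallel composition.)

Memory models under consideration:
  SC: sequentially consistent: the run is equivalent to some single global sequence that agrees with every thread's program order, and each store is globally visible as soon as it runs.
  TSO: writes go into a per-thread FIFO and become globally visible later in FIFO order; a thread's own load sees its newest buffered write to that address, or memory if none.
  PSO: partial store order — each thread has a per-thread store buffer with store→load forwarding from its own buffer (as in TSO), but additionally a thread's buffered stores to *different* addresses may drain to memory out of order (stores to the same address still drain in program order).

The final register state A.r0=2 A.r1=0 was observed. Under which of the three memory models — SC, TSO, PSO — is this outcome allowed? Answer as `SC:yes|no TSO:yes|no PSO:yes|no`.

SC:no TSO:no PSO:yes

outcome vector order: (A.r0,A.r1)
under SC → 00, 01, 11, 21
under TSO → 00, 01, 11, 21
under PSO → 00, 01, 10, 11, 20, 21
target 20 ∈ {PSO}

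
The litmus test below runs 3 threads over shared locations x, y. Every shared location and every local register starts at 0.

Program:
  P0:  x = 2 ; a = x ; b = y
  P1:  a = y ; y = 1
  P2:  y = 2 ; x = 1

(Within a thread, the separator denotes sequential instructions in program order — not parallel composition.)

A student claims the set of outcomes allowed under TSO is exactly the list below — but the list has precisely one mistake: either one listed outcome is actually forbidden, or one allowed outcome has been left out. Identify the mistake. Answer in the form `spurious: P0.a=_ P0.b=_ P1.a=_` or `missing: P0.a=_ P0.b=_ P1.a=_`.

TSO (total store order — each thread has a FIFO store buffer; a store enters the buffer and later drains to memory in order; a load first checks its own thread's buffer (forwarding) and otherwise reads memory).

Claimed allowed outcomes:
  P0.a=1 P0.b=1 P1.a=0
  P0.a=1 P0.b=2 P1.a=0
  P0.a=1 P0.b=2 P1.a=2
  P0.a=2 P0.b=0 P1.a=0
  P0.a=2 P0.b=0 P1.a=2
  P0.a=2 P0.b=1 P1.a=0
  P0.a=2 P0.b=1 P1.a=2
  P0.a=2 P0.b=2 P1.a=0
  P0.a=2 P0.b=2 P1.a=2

outcome vector order: (P0.a,P0.b,P1.a)
TSO: 10 outcomes — {<1 1 0> <1 1 2> <1 2 0> <1 2 2> <2 0 0> <2 0 2> <2 1 0> <2 1 2> <2 2 0> <2 2 2>}
TSO∖claimed = {<1 1 2>}

missing: P0.a=1 P0.b=1 P1.a=2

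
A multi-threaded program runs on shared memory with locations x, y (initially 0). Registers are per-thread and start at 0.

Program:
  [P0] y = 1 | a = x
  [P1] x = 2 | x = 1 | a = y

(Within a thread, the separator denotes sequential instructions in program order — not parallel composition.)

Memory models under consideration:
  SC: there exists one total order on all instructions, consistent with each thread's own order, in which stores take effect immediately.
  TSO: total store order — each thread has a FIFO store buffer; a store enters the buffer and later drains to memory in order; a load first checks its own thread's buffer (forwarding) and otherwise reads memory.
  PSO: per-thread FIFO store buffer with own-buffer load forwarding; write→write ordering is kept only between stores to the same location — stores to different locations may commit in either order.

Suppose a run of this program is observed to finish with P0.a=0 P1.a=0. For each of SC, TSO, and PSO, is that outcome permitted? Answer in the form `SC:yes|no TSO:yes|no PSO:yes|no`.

outcome vector order: (P0.a,P1.a)
[SC] allowed = {<0 1>; <1 0>; <1 1>; <2 1>}
[TSO] allowed = {<0 0>; <0 1>; <1 0>; <1 1>; <2 0>; <2 1>}
[PSO] allowed = {<0 0>; <0 1>; <1 0>; <1 1>; <2 0>; <2 1>}
target <0 0> ∈ {TSO,PSO}

SC:no TSO:yes PSO:yes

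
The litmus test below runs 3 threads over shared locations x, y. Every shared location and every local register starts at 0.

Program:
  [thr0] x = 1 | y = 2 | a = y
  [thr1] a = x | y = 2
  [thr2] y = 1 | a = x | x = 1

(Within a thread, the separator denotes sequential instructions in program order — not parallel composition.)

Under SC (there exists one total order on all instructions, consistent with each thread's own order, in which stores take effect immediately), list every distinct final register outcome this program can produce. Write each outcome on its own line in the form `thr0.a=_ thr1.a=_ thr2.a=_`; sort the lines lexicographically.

outcome vector order: (thr0.a,thr1.a,thr2.a)
|SC outcomes| = 6

thr0.a=1 thr1.a=0 thr2.a=1
thr0.a=1 thr1.a=1 thr2.a=1
thr0.a=2 thr1.a=0 thr2.a=0
thr0.a=2 thr1.a=0 thr2.a=1
thr0.a=2 thr1.a=1 thr2.a=0
thr0.a=2 thr1.a=1 thr2.a=1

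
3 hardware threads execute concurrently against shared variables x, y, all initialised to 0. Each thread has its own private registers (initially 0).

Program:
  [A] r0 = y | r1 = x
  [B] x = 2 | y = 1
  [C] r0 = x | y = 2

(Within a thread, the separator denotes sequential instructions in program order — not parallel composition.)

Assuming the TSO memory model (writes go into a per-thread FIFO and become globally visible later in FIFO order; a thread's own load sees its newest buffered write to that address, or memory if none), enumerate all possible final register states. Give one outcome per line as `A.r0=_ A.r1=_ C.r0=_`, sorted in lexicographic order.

outcome vector order: (A.r0,A.r1,C.r0)
|TSO outcomes| = 9

A.r0=0 A.r1=0 C.r0=0
A.r0=0 A.r1=0 C.r0=2
A.r0=0 A.r1=2 C.r0=0
A.r0=0 A.r1=2 C.r0=2
A.r0=1 A.r1=2 C.r0=0
A.r0=1 A.r1=2 C.r0=2
A.r0=2 A.r1=0 C.r0=0
A.r0=2 A.r1=2 C.r0=0
A.r0=2 A.r1=2 C.r0=2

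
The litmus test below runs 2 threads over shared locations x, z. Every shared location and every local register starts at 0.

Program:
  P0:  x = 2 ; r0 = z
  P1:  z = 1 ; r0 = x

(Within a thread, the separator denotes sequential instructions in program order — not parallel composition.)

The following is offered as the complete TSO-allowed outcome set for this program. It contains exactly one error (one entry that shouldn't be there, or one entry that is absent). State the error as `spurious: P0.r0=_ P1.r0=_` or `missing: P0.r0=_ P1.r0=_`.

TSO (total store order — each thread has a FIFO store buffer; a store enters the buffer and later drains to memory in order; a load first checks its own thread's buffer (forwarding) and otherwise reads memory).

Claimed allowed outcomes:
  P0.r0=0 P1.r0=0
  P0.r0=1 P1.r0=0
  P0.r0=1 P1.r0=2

missing: P0.r0=0 P1.r0=2

outcome vector order: (P0.r0,P1.r0)
TSO: 4 outcomes — {00 02 10 12}
TSO∖claimed = {02}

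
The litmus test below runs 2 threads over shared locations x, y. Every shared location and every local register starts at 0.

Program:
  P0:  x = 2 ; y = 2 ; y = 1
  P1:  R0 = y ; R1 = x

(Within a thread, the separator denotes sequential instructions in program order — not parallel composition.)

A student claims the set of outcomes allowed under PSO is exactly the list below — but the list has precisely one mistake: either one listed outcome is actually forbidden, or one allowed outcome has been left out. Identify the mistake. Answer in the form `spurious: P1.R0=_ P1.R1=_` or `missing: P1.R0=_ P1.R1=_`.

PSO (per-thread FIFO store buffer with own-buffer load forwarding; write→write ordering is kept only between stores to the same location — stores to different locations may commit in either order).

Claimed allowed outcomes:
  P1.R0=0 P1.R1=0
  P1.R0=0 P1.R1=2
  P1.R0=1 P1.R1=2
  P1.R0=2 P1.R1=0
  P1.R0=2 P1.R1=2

outcome vector order: (P1.R0,P1.R1)
under PSO → 0/0, 0/2, 1/0, 1/2, 2/0, 2/2
PSO∖claimed = {1/0}

missing: P1.R0=1 P1.R1=0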